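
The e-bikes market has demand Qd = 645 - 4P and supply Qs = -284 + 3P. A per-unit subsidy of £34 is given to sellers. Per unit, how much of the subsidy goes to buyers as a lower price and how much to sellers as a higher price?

Pre-subsidy: 645 - 4P = -284 + 3P gives P* = 929/7, Q* = 799/7.
With the subsidy, sellers receive Ps = Pb + 34 for each unit, where Pb is the price buyers pay.
Supply in terms of Pb becomes Qs = -284 + 3(Pb + 34) = -182 + 3Pb. Setting this equal to demand: 645 - 4Pb = -182 + 3Pb, so Pb = 827/7.
Sellers receive Ps = 827/7 + 34 = 1065/7; Q' = 645 − 4·(827/7) = 1207/7.
Buyers' price falls by P* − Pb = 929/7 − 827/7 = 102/7; sellers' price rises by Ps − P* = 1065/7 − 929/7 = 136/7.

Buyers gain 102/7 per unit; sellers gain 136/7 per unit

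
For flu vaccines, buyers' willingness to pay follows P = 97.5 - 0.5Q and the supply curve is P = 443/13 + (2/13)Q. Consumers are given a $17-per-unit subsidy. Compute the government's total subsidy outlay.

Pre-subsidy: 97.5 - 0.5Q = 443/13 + (2/13)Q gives Q* = 97 and P* = 49.
With the rebate, buyers effectively pay Pb = Ps − 17, where Ps is the price sellers receive.
On the curves, Pb = 97.5 - 0.5Q and Ps = 443/13 + (2/13)Q; the wedge Ps − Pb = 17 gives 443/13 + (2/13)Q − (97.5 - 0.5Q) = 17, so Q' = 123.
Then Pb = 97.5 − 0.5·123 = 36 and Ps = 443/13 + (2/13)·123 = 53.
Government outlay = subsidy × quantity = 17 × 123 = 2091.

Government cost = $2091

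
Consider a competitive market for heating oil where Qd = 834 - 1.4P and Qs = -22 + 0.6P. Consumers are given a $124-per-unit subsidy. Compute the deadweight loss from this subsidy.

Deadweight loss = $3228.96

Pre-subsidy: 834 - 1.4P = -22 + 0.6P gives P* = 428, Q* = 234.8.
With the rebate, buyers effectively pay Pb = Ps − 124, where Ps is the price sellers receive.
Demand in terms of Ps becomes Qd = 834 − 1.4(Ps − 124) = 1007.6 - 1.4Ps. Setting this equal to supply: 1007.6 - 1.4Ps = -22 + 0.6Ps, so Ps = 514.8.
Buyers pay Pb = 514.8 − 124 = 390.8; Q' = -22 + 0.6·514.8 = 286.88.
The subsidy expands output by 286.88 − 234.8 = 52.08 past the efficient level; on those units the gap between marginal cost and willingness to pay runs from 0 up to 124.
DWL = ½ × 124 × 52.08 = 3228.96.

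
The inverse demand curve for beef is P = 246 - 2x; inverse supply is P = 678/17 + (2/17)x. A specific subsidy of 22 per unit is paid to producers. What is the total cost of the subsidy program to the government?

Pre-subsidy: 246 - 2x = 678/17 + (2/17)x gives x* = 292/3 and P* = 154/3.
With the subsidy, sellers receive Ps = Pb + 22 for each unit, where Pb is the price buyers pay.
On the curves, Pb = 246 - 2x and Ps = 678/17 + (2/17)x; the wedge Ps − Pb = 22 gives 678/17 + (2/17)x − (246 - 2x) = 22, so x' = 1939/18.
Then Pb = 246 − 2·(1939/18) = 275/9 and Ps = 678/17 + (2/17)·(1939/18) = 473/9.
Government outlay = subsidy × quantity = 22 × 1939/18 = 21329/9.

Government cost = 21329/9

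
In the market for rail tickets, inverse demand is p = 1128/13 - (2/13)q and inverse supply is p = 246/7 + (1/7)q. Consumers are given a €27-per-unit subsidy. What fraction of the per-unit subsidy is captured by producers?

Producer share = 13/27

Pre-subsidy: 1128/13 - (2/13)q = 246/7 + (1/7)q gives q* = 174 and p* = 60.
With the rebate, buyers effectively pay pb = ps − 27, where ps is the price sellers receive.
On the curves, pb = 1128/13 - (2/13)q and ps = 246/7 + (1/7)q; the wedge ps − pb = 27 gives 246/7 + (1/7)q − (1128/13 - (2/13)q) = 27, so q' = 265.
Then pb = 1128/13 − (2/13)·265 = 46 and ps = 246/7 + (1/7)·265 = 73.
Buyers' price falls by p* − pb = 60 − 46 = 14; sellers' price rises by ps − p* = 73 − 60 = 13.
So producers capture 13/27 = 13/27 of each unit of subsidy.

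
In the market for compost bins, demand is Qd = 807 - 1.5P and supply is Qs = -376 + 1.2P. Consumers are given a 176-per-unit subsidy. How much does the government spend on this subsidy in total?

Government cost = 423104/9

Pre-subsidy: 807 - 1.5P = -376 + 1.2P gives P* = 11830/27, Q* = 1348/9.
With the rebate, buyers effectively pay Pb = Ps − 176, where Ps is the price sellers receive.
Demand in terms of Ps becomes Qd = 807 − 1.5(Ps − 176) = 1071 - 1.5Ps. Setting this equal to supply: 1071 - 1.5Ps = -376 + 1.2Ps, so Ps = 14470/27.
Buyers pay Pb = 14470/27 − 176 = 9718/27; Q' = -376 + 1.2·(14470/27) = 2404/9.
Government outlay = subsidy × quantity = 176 × 2404/9 = 423104/9.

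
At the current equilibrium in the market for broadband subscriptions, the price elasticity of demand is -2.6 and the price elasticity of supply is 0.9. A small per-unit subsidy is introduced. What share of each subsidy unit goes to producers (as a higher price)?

Producer share = 26/35

For a small subsidy around the equilibrium, the benefit split depends on the relative slopes, which at a point are proportional to the elasticities.
Buyer share = εs/(εs + |εd|) = 0.9/(0.9 + 2.6) = 9/35; seller share = |εd|/(εs + |εd|) = 26/35.
So producers capture 26/35 of the subsidy.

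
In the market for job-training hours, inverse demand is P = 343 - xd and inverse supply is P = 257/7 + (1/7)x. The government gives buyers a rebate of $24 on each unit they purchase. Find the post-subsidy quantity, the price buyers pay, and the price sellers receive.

x' = 289; buyers pay $54; sellers receive $78

Pre-subsidy: 343 - x = 257/7 + (1/7)x gives x* = 268 and P* = 75.
With the rebate, buyers effectively pay Pb = Ps − 24, where Ps is the price sellers receive.
On the curves, Pb = 343 - x and Ps = 257/7 + (1/7)x; the wedge Ps − Pb = 24 gives 257/7 + (1/7)x − (343 - x) = 24, so x' = 289.
Then Pb = 343 − 1·289 = 54 and Ps = 257/7 + (1/7)·289 = 78.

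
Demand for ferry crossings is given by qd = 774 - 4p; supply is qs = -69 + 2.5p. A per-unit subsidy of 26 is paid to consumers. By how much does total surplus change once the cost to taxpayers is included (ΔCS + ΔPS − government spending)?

Pre-subsidy: 774 - 4p = -69 + 2.5p gives p* = 1686/13, q* = 3318/13.
With the rebate, buyers effectively pay pb = ps − 26, where ps is the price sellers receive.
Demand in terms of ps becomes qd = 774 − 4(ps − 26) = 878 - 4ps. Setting this equal to supply: 878 - 4ps = -69 + 2.5ps, so ps = 1894/13.
Buyers pay pb = 1894/13 − 26 = 1556/13; q' = -69 + 2.5·(1894/13) = 3838/13.
ΔCS = ½(3318/13 + 3838/13)(1686/13 − 1556/13) = 35780/13; ΔPS = ½(3318/13 + 3838/13)(1894/13 − 1686/13) = 57248/13.
Government spending = 26 × 3838/13 = 7676.
Net change = 35780/13 + 57248/13 − 7676 = -520. The loss equals the DWL triangle ½·26·40.

Net change in total surplus = -520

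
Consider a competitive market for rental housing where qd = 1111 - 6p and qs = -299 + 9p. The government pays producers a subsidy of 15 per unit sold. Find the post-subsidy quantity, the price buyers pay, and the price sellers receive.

Pre-subsidy: 1111 - 6p = -299 + 9p gives p* = 94, q* = 547.
With the subsidy, sellers receive ps = pb + 15 for each unit, where pb is the price buyers pay.
Supply in terms of pb becomes qs = -299 + 9(pb + 15) = -164 + 9pb. Setting this equal to demand: 1111 - 6pb = -164 + 9pb, so pb = 85.
Sellers receive ps = 85 + 15 = 100; q' = 1111 − 6·85 = 601.

q' = 601; buyers pay 85; sellers receive 100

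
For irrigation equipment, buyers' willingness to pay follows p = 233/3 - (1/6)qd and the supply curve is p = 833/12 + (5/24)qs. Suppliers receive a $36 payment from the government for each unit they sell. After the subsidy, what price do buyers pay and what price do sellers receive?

Pre-subsidy: 233/3 - (1/6)q = 833/12 + (5/24)q gives q* = 22 and p* = 74.
With the subsidy, sellers receive ps = pb + 36 for each unit, where pb is the price buyers pay.
On the curves, pb = 233/3 - (1/6)q and ps = 833/12 + (5/24)q; the wedge ps − pb = 36 gives 833/12 + (5/24)q − (233/3 - (1/6)q) = 36, so q' = 118.
Then pb = 233/3 − (1/6)·118 = 58 and ps = 833/12 + (5/24)·118 = 94.

Buyers pay $58; sellers receive $94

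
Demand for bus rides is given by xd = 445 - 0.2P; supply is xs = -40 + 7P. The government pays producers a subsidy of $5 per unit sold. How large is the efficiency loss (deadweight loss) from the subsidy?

Deadweight loss = 175/72

Pre-subsidy: 445 - 0.2P = -40 + 7P gives P* = 2425/36, x* = 15535/36.
With the subsidy, sellers receive Ps = Pb + 5 for each unit, where Pb is the price buyers pay.
Supply in terms of Pb becomes xs = -40 + 7(Pb + 5) = -5 + 7Pb. Setting this equal to demand: 445 - 0.2Pb = -5 + 7Pb, so Pb = 62.5.
Sellers receive Ps = 62.5 + 5 = 67.5; x' = 445 − 0.2·62.5 = 432.5.
The subsidy expands output by 432.5 − 15535/36 = 35/36 past the efficient level; on those units the gap between marginal cost and willingness to pay runs from 0 up to 5.
DWL = ½ × 5 × 35/36 = 175/72.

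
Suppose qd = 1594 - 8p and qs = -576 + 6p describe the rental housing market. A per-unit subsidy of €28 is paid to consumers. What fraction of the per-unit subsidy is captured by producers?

Producer share = 4/7

Pre-subsidy: 1594 - 8p = -576 + 6p gives p* = 155, q* = 354.
With the rebate, buyers effectively pay pb = ps − 28, where ps is the price sellers receive.
Demand in terms of ps becomes qd = 1594 − 8(ps − 28) = 1818 - 8ps. Setting this equal to supply: 1818 - 8ps = -576 + 6ps, so ps = 171.
Buyers pay pb = 171 − 28 = 143; q' = -576 + 6·171 = 450.
Buyers' price falls by p* − pb = 155 − 143 = 12; sellers' price rises by ps − p* = 171 − 155 = 16.
So producers capture 16/28 = 4/7 of each unit of subsidy.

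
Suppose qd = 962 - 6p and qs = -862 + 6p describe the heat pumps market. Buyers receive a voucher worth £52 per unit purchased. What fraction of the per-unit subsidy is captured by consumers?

Consumer share = 0.5

Pre-subsidy: 962 - 6p = -862 + 6p gives p* = 152, q* = 50.
With the rebate, buyers effectively pay pb = ps − 52, where ps is the price sellers receive.
Demand in terms of ps becomes qd = 962 − 6(ps − 52) = 1274 - 6ps. Setting this equal to supply: 1274 - 6ps = -862 + 6ps, so ps = 178.
Buyers pay pb = 178 − 52 = 126; q' = -862 + 6·178 = 206.
Buyers' price falls by p* − pb = 152 − 126 = 26; sellers' price rises by ps − p* = 178 − 152 = 26.
So consumers capture 26/52 = 0.5 of each unit of subsidy.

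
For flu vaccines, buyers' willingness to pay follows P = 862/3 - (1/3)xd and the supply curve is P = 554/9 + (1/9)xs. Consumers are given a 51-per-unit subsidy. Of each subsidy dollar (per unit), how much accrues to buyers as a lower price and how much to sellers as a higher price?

Pre-subsidy: 862/3 - (1/3)x = 554/9 + (1/9)x gives x* = 508 and P* = 118.
With the rebate, buyers effectively pay Pb = Ps − 51, where Ps is the price sellers receive.
On the curves, Pb = 862/3 - (1/3)x and Ps = 554/9 + (1/9)x; the wedge Ps − Pb = 51 gives 554/9 + (1/9)x − (862/3 - (1/3)x) = 51, so x' = 622.75.
Then Pb = 862/3 − (1/3)·622.75 = 79.75 and Ps = 554/9 + (1/9)·622.75 = 130.75.
Buyers' price falls by P* − Pb = 118 − 79.75 = 38.25; sellers' price rises by Ps − P* = 130.75 − 118 = 12.75.

Buyers gain 38.25 per unit; sellers gain 12.75 per unit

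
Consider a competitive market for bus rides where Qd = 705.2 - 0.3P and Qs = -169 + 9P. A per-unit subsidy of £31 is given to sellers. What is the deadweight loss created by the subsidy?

Pre-subsidy: 705.2 - 0.3P = -169 + 9P gives P* = 94, Q* = 677.
With the subsidy, sellers receive Ps = Pb + 31 for each unit, where Pb is the price buyers pay.
Supply in terms of Pb becomes Qs = -169 + 9(Pb + 31) = 110 + 9Pb. Setting this equal to demand: 705.2 - 0.3Pb = 110 + 9Pb, so Pb = 64.
Sellers receive Ps = 64 + 31 = 95; Q' = 705.2 − 0.3·64 = 686.
The subsidy expands output by 686 − 677 = 9 past the efficient level; on those units the gap between marginal cost and willingness to pay runs from 0 up to 31.
DWL = ½ × 31 × 9 = 139.5.

Deadweight loss = £139.5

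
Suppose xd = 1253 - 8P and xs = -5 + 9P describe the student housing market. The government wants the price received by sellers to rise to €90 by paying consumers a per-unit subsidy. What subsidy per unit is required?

At a seller price of 90, quantity supplied is -5 + 9·90 = 805.
Buyers absorb 805 only when they pay Pb with 1253 − 8·Pb = 805, i.e. Pb = 56.
s = Ps − Pb = 90 − 56 = 34.

Required subsidy s = €34 per unit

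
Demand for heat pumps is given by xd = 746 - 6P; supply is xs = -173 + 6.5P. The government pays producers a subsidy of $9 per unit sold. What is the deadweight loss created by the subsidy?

Deadweight loss = $126.36

Pre-subsidy: 746 - 6P = -173 + 6.5P gives P* = 73.52, x* = 304.88.
With the subsidy, sellers receive Ps = Pb + 9 for each unit, where Pb is the price buyers pay.
Supply in terms of Pb becomes xs = -173 + 6.5(Pb + 9) = -114.5 + 6.5Pb. Setting this equal to demand: 746 - 6Pb = -114.5 + 6.5Pb, so Pb = 68.84.
Sellers receive Ps = 68.84 + 9 = 77.84; x' = 746 − 6·68.84 = 332.96.
The subsidy expands output by 332.96 − 304.88 = 28.08 past the efficient level; on those units the gap between marginal cost and willingness to pay runs from 0 up to 9.
DWL = ½ × 9 × 28.08 = 126.36.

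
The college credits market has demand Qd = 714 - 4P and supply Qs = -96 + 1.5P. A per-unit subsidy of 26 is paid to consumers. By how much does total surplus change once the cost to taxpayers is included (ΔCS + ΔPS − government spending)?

Net change in total surplus = -4056/11

Pre-subsidy: 714 - 4P = -96 + 1.5P gives P* = 1620/11, Q* = 1374/11.
With the rebate, buyers effectively pay Pb = Ps − 26, where Ps is the price sellers receive.
Demand in terms of Ps becomes Qd = 714 − 4(Ps − 26) = 818 - 4Ps. Setting this equal to supply: 818 - 4Ps = -96 + 1.5Ps, so Ps = 1828/11.
Buyers pay Pb = 1828/11 − 26 = 1542/11; Q' = -96 + 1.5·(1828/11) = 1686/11.
ΔCS = ½(1374/11 + 1686/11)(1620/11 − 1542/11) = 119340/121; ΔPS = ½(1374/11 + 1686/11)(1828/11 − 1620/11) = 318240/121.
Government spending = 26 × 1686/11 = 43836/11.
Net change = 119340/121 + 318240/121 − 43836/11 = -4056/11. The loss equals the DWL triangle ½·26·312/11.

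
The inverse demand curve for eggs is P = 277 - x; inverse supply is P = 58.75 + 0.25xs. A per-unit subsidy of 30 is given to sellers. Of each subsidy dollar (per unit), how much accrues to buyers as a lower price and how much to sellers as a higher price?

Buyers gain 24 per unit; sellers gain 6 per unit

Pre-subsidy: 277 - x = 58.75 + 0.25x gives x* = 174.6 and P* = 102.4.
With the subsidy, sellers receive Ps = Pb + 30 for each unit, where Pb is the price buyers pay.
On the curves, Pb = 277 - x and Ps = 58.75 + 0.25x; the wedge Ps − Pb = 30 gives 58.75 + 0.25x − (277 - x) = 30, so x' = 198.6.
Then Pb = 277 − 1·198.6 = 78.4 and Ps = 58.75 + 0.25·198.6 = 108.4.
Buyers' price falls by P* − Pb = 102.4 − 78.4 = 24; sellers' price rises by Ps − P* = 108.4 − 102.4 = 6.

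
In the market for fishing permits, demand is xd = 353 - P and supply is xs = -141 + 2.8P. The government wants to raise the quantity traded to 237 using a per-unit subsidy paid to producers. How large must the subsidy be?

Required subsidy s = 19 per unit

At x = 237, invert demand for the buyer price: Pb = (353 − 237)/1 = 116; invert supply for the seller price: Ps = (237 − (-141))/2.8 = 135.
The subsidy must fill the gap: s = Ps − Pb = 135 − 116 = 19.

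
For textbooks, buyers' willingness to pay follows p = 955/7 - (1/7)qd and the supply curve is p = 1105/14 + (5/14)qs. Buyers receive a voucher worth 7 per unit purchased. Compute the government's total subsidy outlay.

Pre-subsidy: 955/7 - (1/7)q = 1105/14 + (5/14)q gives q* = 115 and p* = 120.
With the rebate, buyers effectively pay pb = ps − 7, where ps is the price sellers receive.
On the curves, pb = 955/7 - (1/7)q and ps = 1105/14 + (5/14)q; the wedge ps − pb = 7 gives 1105/14 + (5/14)q − (955/7 - (1/7)q) = 7, so q' = 129.
Then pb = 955/7 − (1/7)·129 = 118 and ps = 1105/14 + (5/14)·129 = 125.
Government outlay = subsidy × quantity = 7 × 129 = 903.

Government cost = 903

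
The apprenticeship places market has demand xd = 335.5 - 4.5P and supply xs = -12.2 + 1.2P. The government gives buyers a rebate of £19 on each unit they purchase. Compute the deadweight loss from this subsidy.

Pre-subsidy: 335.5 - 4.5P = -12.2 + 1.2P gives P* = 61, x* = 61.
With the rebate, buyers effectively pay Pb = Ps − 19, where Ps is the price sellers receive.
Demand in terms of Ps becomes xd = 335.5 − 4.5(Ps − 19) = 421 - 4.5Ps. Setting this equal to supply: 421 - 4.5Ps = -12.2 + 1.2Ps, so Ps = 76.
Buyers pay Pb = 76 − 19 = 57; x' = -12.2 + 1.2·76 = 79.
The subsidy expands output by 79 − 61 = 18 past the efficient level; on those units the gap between marginal cost and willingness to pay runs from 0 up to 19.
DWL = ½ × 19 × 18 = 171.

Deadweight loss = £171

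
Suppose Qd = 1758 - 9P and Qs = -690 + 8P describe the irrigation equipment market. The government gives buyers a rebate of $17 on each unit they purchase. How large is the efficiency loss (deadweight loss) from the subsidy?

Deadweight loss = $612

Pre-subsidy: 1758 - 9P = -690 + 8P gives P* = 144, Q* = 462.
With the rebate, buyers effectively pay Pb = Ps − 17, where Ps is the price sellers receive.
Demand in terms of Ps becomes Qd = 1758 − 9(Ps − 17) = 1911 - 9Ps. Setting this equal to supply: 1911 - 9Ps = -690 + 8Ps, so Ps = 153.
Buyers pay Pb = 153 − 17 = 136; Q' = -690 + 8·153 = 534.
The subsidy expands output by 534 − 462 = 72 past the efficient level; on those units the gap between marginal cost and willingness to pay runs from 0 up to 17.
DWL = ½ × 17 × 72 = 612.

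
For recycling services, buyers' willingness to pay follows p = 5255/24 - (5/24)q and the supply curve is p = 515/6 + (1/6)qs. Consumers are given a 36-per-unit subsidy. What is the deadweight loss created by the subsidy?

Deadweight loss = 1728

Pre-subsidy: 5255/24 - (5/24)q = 515/6 + (1/6)q gives q* = 355 and p* = 145.
With the rebate, buyers effectively pay pb = ps − 36, where ps is the price sellers receive.
On the curves, pb = 5255/24 - (5/24)q and ps = 515/6 + (1/6)q; the wedge ps − pb = 36 gives 515/6 + (1/6)q − (5255/24 - (5/24)q) = 36, so q' = 451.
Then pb = 5255/24 − (5/24)·451 = 125 and ps = 515/6 + (1/6)·451 = 161.
The subsidy expands output by 451 − 355 = 96 past the efficient level; on those units the gap between marginal cost and willingness to pay runs from 0 up to 36.
DWL = ½ × 36 × 96 = 1728.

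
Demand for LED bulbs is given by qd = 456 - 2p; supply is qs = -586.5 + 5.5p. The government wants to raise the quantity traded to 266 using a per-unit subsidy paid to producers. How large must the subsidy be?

Required subsidy s = 60 per unit

At q = 266, invert demand for the buyer price: pb = (456 − 266)/2 = 95; invert supply for the seller price: ps = (266 − (-586.5))/5.5 = 155.
The subsidy must fill the gap: s = ps − pb = 155 − 95 = 60.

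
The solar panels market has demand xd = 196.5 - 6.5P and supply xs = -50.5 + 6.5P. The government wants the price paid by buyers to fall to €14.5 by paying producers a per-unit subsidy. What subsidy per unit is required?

At a buyer price of 14.5, quantity demanded is 196.5 − 6.5·14.5 = 102.25.
Sellers supply 102.25 only when they receive Ps with -50.5 + 6.5·Ps = 102.25, i.e. Ps = 23.5.
s = Ps − Pb = 23.5 − 14.5 = 9.

Required subsidy s = €9 per unit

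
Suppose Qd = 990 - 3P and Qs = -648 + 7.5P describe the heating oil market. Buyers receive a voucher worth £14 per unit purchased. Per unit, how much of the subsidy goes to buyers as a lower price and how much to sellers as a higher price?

Buyers gain £10 per unit; sellers gain £4 per unit

Pre-subsidy: 990 - 3P = -648 + 7.5P gives P* = 156, Q* = 522.
With the rebate, buyers effectively pay Pb = Ps − 14, where Ps is the price sellers receive.
Demand in terms of Ps becomes Qd = 990 − 3(Ps − 14) = 1032 - 3Ps. Setting this equal to supply: 1032 - 3Ps = -648 + 7.5Ps, so Ps = 160.
Buyers pay Pb = 160 − 14 = 146; Q' = -648 + 7.5·160 = 552.
Buyers' price falls by P* − Pb = 156 − 146 = 10; sellers' price rises by Ps − P* = 160 − 156 = 4.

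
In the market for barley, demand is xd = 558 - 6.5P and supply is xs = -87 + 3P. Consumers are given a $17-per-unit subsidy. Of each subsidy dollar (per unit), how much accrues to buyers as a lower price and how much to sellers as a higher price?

Pre-subsidy: 558 - 6.5P = -87 + 3P gives P* = 1290/19, x* = 2217/19.
With the rebate, buyers effectively pay Pb = Ps − 17, where Ps is the price sellers receive.
Demand in terms of Ps becomes xd = 558 − 6.5(Ps − 17) = 668.5 - 6.5Ps. Setting this equal to supply: 668.5 - 6.5Ps = -87 + 3Ps, so Ps = 1511/19.
Buyers pay Pb = 1511/19 − 17 = 1188/19; x' = -87 + 3·(1511/19) = 2880/19.
Buyers' price falls by P* − Pb = 1290/19 − 1188/19 = 102/19; sellers' price rises by Ps − P* = 1511/19 − 1290/19 = 221/19.

Buyers gain 102/19 per unit; sellers gain 221/19 per unit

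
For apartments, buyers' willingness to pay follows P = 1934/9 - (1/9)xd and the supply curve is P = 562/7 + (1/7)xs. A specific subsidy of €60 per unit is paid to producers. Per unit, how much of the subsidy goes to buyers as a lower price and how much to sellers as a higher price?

Pre-subsidy: 1934/9 - (1/9)x = 562/7 + (1/7)x gives x* = 530 and P* = 156.
With the subsidy, sellers receive Ps = Pb + 60 for each unit, where Pb is the price buyers pay.
On the curves, Pb = 1934/9 - (1/9)x and Ps = 562/7 + (1/7)x; the wedge Ps − Pb = 60 gives 562/7 + (1/7)x − (1934/9 - (1/9)x) = 60, so x' = 766.25.
Then Pb = 1934/9 − (1/9)·766.25 = 129.75 and Ps = 562/7 + (1/7)·766.25 = 189.75.
Buyers' price falls by P* − Pb = 156 − 129.75 = 26.25; sellers' price rises by Ps − P* = 189.75 − 156 = 33.75.

Buyers gain €26.25 per unit; sellers gain €33.75 per unit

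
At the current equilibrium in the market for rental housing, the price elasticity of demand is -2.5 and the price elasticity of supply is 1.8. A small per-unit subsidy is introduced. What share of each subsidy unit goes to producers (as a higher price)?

For a small subsidy around the equilibrium, the benefit split depends on the relative slopes, which at a point are proportional to the elasticities.
Buyer share = εs/(εs + |εd|) = 1.8/(1.8 + 2.5) = 18/43; seller share = |εd|/(εs + |εd|) = 25/43.
So producers capture 25/43 of the subsidy.

Producer share = 25/43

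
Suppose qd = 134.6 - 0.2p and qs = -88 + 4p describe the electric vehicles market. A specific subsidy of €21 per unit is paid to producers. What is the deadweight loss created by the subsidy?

Pre-subsidy: 134.6 - 0.2p = -88 + 4p gives p* = 53, q* = 124.
With the subsidy, sellers receive ps = pb + 21 for each unit, where pb is the price buyers pay.
Supply in terms of pb becomes qs = -88 + 4(pb + 21) = -4 + 4pb. Setting this equal to demand: 134.6 - 0.2pb = -4 + 4pb, so pb = 33.
Sellers receive ps = 33 + 21 = 54; q' = 134.6 − 0.2·33 = 128.
The subsidy expands output by 128 − 124 = 4 past the efficient level; on those units the gap between marginal cost and willingness to pay runs from 0 up to 21.
DWL = ½ × 21 × 4 = 42.

Deadweight loss = €42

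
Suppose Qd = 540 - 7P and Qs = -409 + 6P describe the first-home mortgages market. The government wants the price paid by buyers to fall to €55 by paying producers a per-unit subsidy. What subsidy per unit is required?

Required subsidy s = €39 per unit

At a buyer price of 55, quantity demanded is 540 − 7·55 = 155.
Sellers supply 155 only when they receive Ps with -409 + 6·Ps = 155, i.e. Ps = 94.
s = Ps − Pb = 94 − 55 = 39.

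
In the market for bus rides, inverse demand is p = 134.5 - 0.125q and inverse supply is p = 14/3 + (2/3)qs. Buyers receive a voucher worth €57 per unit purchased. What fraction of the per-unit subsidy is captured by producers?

Pre-subsidy: 134.5 - 0.125q = 14/3 + (2/3)q gives q* = 164 and p* = 114.
With the rebate, buyers effectively pay pb = ps − 57, where ps is the price sellers receive.
On the curves, pb = 134.5 - 0.125q and ps = 14/3 + (2/3)q; the wedge ps − pb = 57 gives 14/3 + (2/3)q − (134.5 - 0.125q) = 57, so q' = 236.
Then pb = 134.5 − 0.125·236 = 105 and ps = 14/3 + (2/3)·236 = 162.
Buyers' price falls by p* − pb = 114 − 105 = 9; sellers' price rises by ps − p* = 162 − 114 = 48.
So producers capture 48/57 = 16/19 of each unit of subsidy.

Producer share = 16/19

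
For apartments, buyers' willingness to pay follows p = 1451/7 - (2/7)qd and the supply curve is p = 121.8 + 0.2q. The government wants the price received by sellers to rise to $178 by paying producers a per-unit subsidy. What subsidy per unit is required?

At a seller price of 178, quantity supplied is -609 + 5·178 = 281.
Buyers absorb 281 only when they pay pb = 1451/7 − (2/7)·281 = 127.
s = ps − pb = 178 − 127 = 51.

Required subsidy s = $51 per unit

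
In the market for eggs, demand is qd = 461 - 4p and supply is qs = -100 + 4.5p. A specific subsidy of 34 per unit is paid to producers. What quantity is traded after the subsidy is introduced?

Pre-subsidy: 461 - 4p = -100 + 4.5p gives p* = 66, q* = 197.
With the subsidy, sellers receive ps = pb + 34 for each unit, where pb is the price buyers pay.
Supply in terms of pb becomes qs = -100 + 4.5(pb + 34) = 53 + 4.5pb. Setting this equal to demand: 461 - 4pb = 53 + 4.5pb, so pb = 48.
Sellers receive ps = 48 + 34 = 82; q' = 461 − 4·48 = 269.

q' = 269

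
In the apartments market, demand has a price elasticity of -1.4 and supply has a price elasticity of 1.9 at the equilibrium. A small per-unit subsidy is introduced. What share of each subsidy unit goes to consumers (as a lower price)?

For a small subsidy around the equilibrium, the benefit split depends on the relative slopes, which at a point are proportional to the elasticities.
Buyer share = εs/(εs + |εd|) = 1.9/(1.9 + 1.4) = 19/33; seller share = |εd|/(εs + |εd|) = 14/33.

Consumer share = 19/33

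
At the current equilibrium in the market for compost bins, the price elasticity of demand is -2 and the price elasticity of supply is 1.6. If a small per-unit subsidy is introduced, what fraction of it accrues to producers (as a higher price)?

For a small subsidy around the equilibrium, the benefit split depends on the relative slopes, which at a point are proportional to the elasticities.
Buyer share = εs/(εs + |εd|) = 1.6/(1.6 + 2) = 4/9; seller share = |εd|/(εs + |εd|) = 5/9.
So producers capture 5/9 of the subsidy.

Producer share = 5/9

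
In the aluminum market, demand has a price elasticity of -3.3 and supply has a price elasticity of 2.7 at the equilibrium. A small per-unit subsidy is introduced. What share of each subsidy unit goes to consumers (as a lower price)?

Consumer share = 0.45

For a small subsidy around the equilibrium, the benefit split depends on the relative slopes, which at a point are proportional to the elasticities.
Buyer share = εs/(εs + |εd|) = 2.7/(2.7 + 3.3) = 0.45; seller share = |εd|/(εs + |εd|) = 0.55.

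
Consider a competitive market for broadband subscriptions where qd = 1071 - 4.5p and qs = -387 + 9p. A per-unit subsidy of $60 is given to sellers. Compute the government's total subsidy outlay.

Government cost = $45900

Pre-subsidy: 1071 - 4.5p = -387 + 9p gives p* = 108, q* = 585.
With the subsidy, sellers receive ps = pb + 60 for each unit, where pb is the price buyers pay.
Supply in terms of pb becomes qs = -387 + 9(pb + 60) = 153 + 9pb. Setting this equal to demand: 1071 - 4.5pb = 153 + 9pb, so pb = 68.
Sellers receive ps = 68 + 60 = 128; q' = 1071 − 4.5·68 = 765.
Government outlay = subsidy × quantity = 60 × 765 = 45900.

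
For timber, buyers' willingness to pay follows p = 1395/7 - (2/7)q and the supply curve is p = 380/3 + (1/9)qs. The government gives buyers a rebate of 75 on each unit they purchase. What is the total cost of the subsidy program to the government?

Pre-subsidy: 1395/7 - (2/7)q = 380/3 + (1/9)q gives q* = 183 and p* = 147.
With the rebate, buyers effectively pay pb = ps − 75, where ps is the price sellers receive.
On the curves, pb = 1395/7 - (2/7)q and ps = 380/3 + (1/9)q; the wedge ps − pb = 75 gives 380/3 + (1/9)q − (1395/7 - (2/7)q) = 75, so q' = 372.
Then pb = 1395/7 − (2/7)·372 = 93 and ps = 380/3 + (1/9)·372 = 168.
Government outlay = subsidy × quantity = 75 × 372 = 27900.

Government cost = 27900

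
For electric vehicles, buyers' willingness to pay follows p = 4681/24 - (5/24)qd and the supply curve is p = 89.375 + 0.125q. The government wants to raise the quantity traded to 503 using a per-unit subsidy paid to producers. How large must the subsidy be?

At q = 503, from the demand curve buyers pay pb = 4681/24 − (5/24)·503 = 90.25; from the supply curve sellers need ps = 89.375 + 0.125·503 = 152.25.
The subsidy must fill the gap: s = ps − pb = 152.25 − 90.25 = 62.

Required subsidy s = 62 per unit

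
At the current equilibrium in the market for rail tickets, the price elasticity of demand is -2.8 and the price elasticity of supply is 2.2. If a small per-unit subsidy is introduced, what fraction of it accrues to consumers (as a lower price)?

Consumer share = 0.44

For a small subsidy around the equilibrium, the benefit split depends on the relative slopes, which at a point are proportional to the elasticities.
Buyer share = εs/(εs + |εd|) = 2.2/(2.2 + 2.8) = 0.44; seller share = |εd|/(εs + |εd|) = 0.56.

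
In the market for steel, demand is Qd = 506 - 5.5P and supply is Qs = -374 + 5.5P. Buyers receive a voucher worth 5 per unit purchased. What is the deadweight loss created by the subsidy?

Pre-subsidy: 506 - 5.5P = -374 + 5.5P gives P* = 80, Q* = 66.
With the rebate, buyers effectively pay Pb = Ps − 5, where Ps is the price sellers receive.
Demand in terms of Ps becomes Qd = 506 − 5.5(Ps − 5) = 533.5 - 5.5Ps. Setting this equal to supply: 533.5 - 5.5Ps = -374 + 5.5Ps, so Ps = 82.5.
Buyers pay Pb = 82.5 − 5 = 77.5; Q' = -374 + 5.5·82.5 = 79.75.
The subsidy expands output by 79.75 − 66 = 13.75 past the efficient level; on those units the gap between marginal cost and willingness to pay runs from 0 up to 5.
DWL = ½ × 5 × 13.75 = 34.375.

Deadweight loss = 34.375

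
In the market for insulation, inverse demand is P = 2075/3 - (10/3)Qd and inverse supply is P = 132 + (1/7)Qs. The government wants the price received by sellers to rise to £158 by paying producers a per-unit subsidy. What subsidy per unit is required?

At a seller price of 158, quantity supplied is -924 + 7·158 = 182.
Buyers absorb 182 only when they pay Pb = 2075/3 − (10/3)·182 = 85.
s = Ps − Pb = 158 − 85 = 73.

Required subsidy s = £73 per unit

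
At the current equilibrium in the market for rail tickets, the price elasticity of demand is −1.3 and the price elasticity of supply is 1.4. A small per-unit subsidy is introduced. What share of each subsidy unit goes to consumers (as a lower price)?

Consumer share = 14/27

For a small subsidy around the equilibrium, the benefit split depends on the relative slopes, which at a point are proportional to the elasticities.
Buyer share = εs/(εs + |εd|) = 1.4/(1.4 + 1.3) = 14/27; seller share = |εd|/(εs + |εd|) = 13/27.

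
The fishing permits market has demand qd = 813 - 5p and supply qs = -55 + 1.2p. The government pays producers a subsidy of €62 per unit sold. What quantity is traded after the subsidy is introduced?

q' = 173

Pre-subsidy: 813 - 5p = -55 + 1.2p gives p* = 140, q* = 113.
With the subsidy, sellers receive ps = pb + 62 for each unit, where pb is the price buyers pay.
Supply in terms of pb becomes qs = -55 + 1.2(pb + 62) = 19.4 + 1.2pb. Setting this equal to demand: 813 - 5pb = 19.4 + 1.2pb, so pb = 128.
Sellers receive ps = 128 + 62 = 190; q' = 813 − 5·128 = 173.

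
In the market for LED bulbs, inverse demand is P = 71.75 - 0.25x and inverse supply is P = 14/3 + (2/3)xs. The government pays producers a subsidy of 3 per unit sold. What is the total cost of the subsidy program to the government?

Pre-subsidy: 71.75 - 0.25x = 14/3 + (2/3)x gives x* = 805/11 and P* = 588/11.
With the subsidy, sellers receive Ps = Pb + 3 for each unit, where Pb is the price buyers pay.
On the curves, Pb = 71.75 - 0.25x and Ps = 14/3 + (2/3)x; the wedge Ps − Pb = 3 gives 14/3 + (2/3)x − (71.75 - 0.25x) = 3, so x' = 841/11.
Then Pb = 71.75 − 0.25·(841/11) = 579/11 and Ps = 14/3 + (2/3)·(841/11) = 612/11.
Government outlay = subsidy × quantity = 3 × 841/11 = 2523/11.

Government cost = 2523/11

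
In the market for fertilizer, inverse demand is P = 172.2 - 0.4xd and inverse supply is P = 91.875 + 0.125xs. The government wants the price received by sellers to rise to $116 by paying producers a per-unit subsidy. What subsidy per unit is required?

Required subsidy s = $21 per unit

At a seller price of 116, quantity supplied is -735 + 8·116 = 193.
Buyers absorb 193 only when they pay Pb = 172.2 − 0.4·193 = 95.
s = Ps − Pb = 116 − 95 = 21.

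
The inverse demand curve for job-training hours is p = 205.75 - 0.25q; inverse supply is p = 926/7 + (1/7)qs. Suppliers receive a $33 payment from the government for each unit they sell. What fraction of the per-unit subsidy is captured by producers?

Producer share = 4/11

Pre-subsidy: 205.75 - 0.25q = 926/7 + (1/7)q gives q* = 187 and p* = 159.
With the subsidy, sellers receive ps = pb + 33 for each unit, where pb is the price buyers pay.
On the curves, pb = 205.75 - 0.25q and ps = 926/7 + (1/7)q; the wedge ps − pb = 33 gives 926/7 + (1/7)q − (205.75 - 0.25q) = 33, so q' = 271.
Then pb = 205.75 − 0.25·271 = 138 and ps = 926/7 + (1/7)·271 = 171.
Buyers' price falls by p* − pb = 159 − 138 = 21; sellers' price rises by ps − p* = 171 − 159 = 12.
So producers capture 12/33 = 4/11 of each unit of subsidy.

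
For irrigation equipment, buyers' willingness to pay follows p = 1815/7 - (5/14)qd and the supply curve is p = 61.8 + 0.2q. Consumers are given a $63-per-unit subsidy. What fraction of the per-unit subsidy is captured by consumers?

Pre-subsidy: 1815/7 - (5/14)q = 61.8 + 0.2q gives q* = 4608/13 and p* = 1725/13.
With the rebate, buyers effectively pay pb = ps − 63, where ps is the price sellers receive.
On the curves, pb = 1815/7 - (5/14)q and ps = 61.8 + 0.2q; the wedge ps − pb = 63 gives 61.8 + 0.2q − (1815/7 - (5/14)q) = 63, so q' = 6078/13.
Then pb = 1815/7 − (5/14)·(6078/13) = 1200/13 and ps = 61.8 + 0.2·(6078/13) = 2019/13.
Buyers' price falls by p* − pb = 1725/13 − 1200/13 = 525/13; sellers' price rises by ps − p* = 2019/13 − 1725/13 = 294/13.
So consumers capture (525/13)/63 = 25/39 of each unit of subsidy.

Consumer share = 25/39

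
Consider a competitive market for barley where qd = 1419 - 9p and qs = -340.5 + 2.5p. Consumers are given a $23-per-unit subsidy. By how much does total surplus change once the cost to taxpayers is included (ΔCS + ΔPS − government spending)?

Net change in total surplus = -$517.5

Pre-subsidy: 1419 - 9p = -340.5 + 2.5p gives p* = 153, q* = 42.
With the rebate, buyers effectively pay pb = ps − 23, where ps is the price sellers receive.
Demand in terms of ps becomes qd = 1419 − 9(ps − 23) = 1626 - 9ps. Setting this equal to supply: 1626 - 9ps = -340.5 + 2.5ps, so ps = 171.
Buyers pay pb = 171 − 23 = 148; q' = -340.5 + 2.5·171 = 87.
ΔCS = ½(42 + 87)(153 − 148) = 322.5; ΔPS = ½(42 + 87)(171 − 153) = 1161.
Government spending = 23 × 87 = 2001.
Net change = 322.5 + 1161 − 2001 = -517.5. The loss equals the DWL triangle ½·23·45.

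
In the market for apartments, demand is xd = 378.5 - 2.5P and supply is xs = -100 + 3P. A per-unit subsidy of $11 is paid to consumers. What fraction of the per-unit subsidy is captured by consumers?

Pre-subsidy: 378.5 - 2.5P = -100 + 3P gives P* = 87, x* = 161.
With the rebate, buyers effectively pay Pb = Ps − 11, where Ps is the price sellers receive.
Demand in terms of Ps becomes xd = 378.5 − 2.5(Ps − 11) = 406 - 2.5Ps. Setting this equal to supply: 406 - 2.5Ps = -100 + 3Ps, so Ps = 92.
Buyers pay Pb = 92 − 11 = 81; x' = -100 + 3·92 = 176.
Buyers' price falls by P* − Pb = 87 − 81 = 6; sellers' price rises by Ps − P* = 92 − 87 = 5.
So consumers capture 6/11 = 6/11 of each unit of subsidy.

Consumer share = 6/11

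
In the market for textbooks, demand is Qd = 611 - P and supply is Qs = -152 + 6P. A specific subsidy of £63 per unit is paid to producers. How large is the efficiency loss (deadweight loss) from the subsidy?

Deadweight loss = £1701

Pre-subsidy: 611 - P = -152 + 6P gives P* = 109, Q* = 502.
With the subsidy, sellers receive Ps = Pb + 63 for each unit, where Pb is the price buyers pay.
Supply in terms of Pb becomes Qs = -152 + 6(Pb + 63) = 226 + 6Pb. Setting this equal to demand: 611 - Pb = 226 + 6Pb, so Pb = 55.
Sellers receive Ps = 55 + 63 = 118; Q' = 611 − 1·55 = 556.
The subsidy expands output by 556 − 502 = 54 past the efficient level; on those units the gap between marginal cost and willingness to pay runs from 0 up to 63.
DWL = ½ × 63 × 54 = 1701.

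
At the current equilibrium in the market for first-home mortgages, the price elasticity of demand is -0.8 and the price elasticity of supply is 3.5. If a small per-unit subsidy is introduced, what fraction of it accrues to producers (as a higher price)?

Producer share = 8/43

For a small subsidy around the equilibrium, the benefit split depends on the relative slopes, which at a point are proportional to the elasticities.
Buyer share = εs/(εs + |εd|) = 3.5/(3.5 + 0.8) = 35/43; seller share = |εd|/(εs + |εd|) = 8/43.
So producers capture 8/43 of the subsidy.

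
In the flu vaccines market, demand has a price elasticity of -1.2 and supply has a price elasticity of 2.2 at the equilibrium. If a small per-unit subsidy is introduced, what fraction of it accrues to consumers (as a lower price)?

For a small subsidy around the equilibrium, the benefit split depends on the relative slopes, which at a point are proportional to the elasticities.
Buyer share = εs/(εs + |εd|) = 2.2/(2.2 + 1.2) = 11/17; seller share = |εd|/(εs + |εd|) = 6/17.

Consumer share = 11/17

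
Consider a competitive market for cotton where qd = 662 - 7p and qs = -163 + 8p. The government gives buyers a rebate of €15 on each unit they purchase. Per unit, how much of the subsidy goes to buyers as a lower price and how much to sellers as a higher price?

Buyers gain €8 per unit; sellers gain €7 per unit

Pre-subsidy: 662 - 7p = -163 + 8p gives p* = 55, q* = 277.
With the rebate, buyers effectively pay pb = ps − 15, where ps is the price sellers receive.
Demand in terms of ps becomes qd = 662 − 7(ps − 15) = 767 - 7ps. Setting this equal to supply: 767 - 7ps = -163 + 8ps, so ps = 62.
Buyers pay pb = 62 − 15 = 47; q' = -163 + 8·62 = 333.
Buyers' price falls by p* − pb = 55 − 47 = 8; sellers' price rises by ps − p* = 62 − 55 = 7.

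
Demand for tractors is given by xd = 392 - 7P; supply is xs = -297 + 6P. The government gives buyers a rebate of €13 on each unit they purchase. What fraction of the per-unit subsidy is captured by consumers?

Pre-subsidy: 392 - 7P = -297 + 6P gives P* = 53, x* = 21.
With the rebate, buyers effectively pay Pb = Ps − 13, where Ps is the price sellers receive.
Demand in terms of Ps becomes xd = 392 − 7(Ps − 13) = 483 - 7Ps. Setting this equal to supply: 483 - 7Ps = -297 + 6Ps, so Ps = 60.
Buyers pay Pb = 60 − 13 = 47; x' = -297 + 6·60 = 63.
Buyers' price falls by P* − Pb = 53 − 47 = 6; sellers' price rises by Ps − P* = 60 − 53 = 7.
So consumers capture 6/13 = 6/13 of each unit of subsidy.

Consumer share = 6/13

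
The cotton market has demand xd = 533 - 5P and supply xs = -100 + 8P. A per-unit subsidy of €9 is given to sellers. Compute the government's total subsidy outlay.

Government cost = 37116/13

Pre-subsidy: 533 - 5P = -100 + 8P gives P* = 633/13, x* = 3764/13.
With the subsidy, sellers receive Ps = Pb + 9 for each unit, where Pb is the price buyers pay.
Supply in terms of Pb becomes xs = -100 + 8(Pb + 9) = -28 + 8Pb. Setting this equal to demand: 533 - 5Pb = -28 + 8Pb, so Pb = 561/13.
Sellers receive Ps = 561/13 + 9 = 678/13; x' = 533 − 5·(561/13) = 4124/13.
Government outlay = subsidy × quantity = 9 × 4124/13 = 37116/13.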